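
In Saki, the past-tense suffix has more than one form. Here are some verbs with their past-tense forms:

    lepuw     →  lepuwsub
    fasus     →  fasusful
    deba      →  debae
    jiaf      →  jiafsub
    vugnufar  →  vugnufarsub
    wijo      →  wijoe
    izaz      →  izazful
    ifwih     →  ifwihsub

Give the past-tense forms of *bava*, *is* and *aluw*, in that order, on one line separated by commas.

The alternation tracks the final sound of the stem — -ful when the stem ends in a sibilant (*fasus*, *izaz*); -sub when the stem ends in a non-sibilant consonant (*lepuw*, *jiaf*, *vugnufar*, *ifwih*); -e when the stem ends in a vowel (*deba*, *wijo*).
*bava* — final sound /a/ (a vowel) → -e → *bavae*.
The final sound of *is* is /s/, which is a sibilant, so the suffix is -ful, giving *isful*.
Since the final sound of *aluw* is /w/ (a non-sibilant consonant), it takes -sub, giving *aluwsub*.

bavae, isful, aluwsub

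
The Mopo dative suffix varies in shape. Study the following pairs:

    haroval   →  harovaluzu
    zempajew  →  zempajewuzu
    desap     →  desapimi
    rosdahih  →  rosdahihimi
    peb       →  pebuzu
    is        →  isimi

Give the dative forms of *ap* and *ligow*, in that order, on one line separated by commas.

Looking at the final consonant of each stem: -imi when the stem ends in a voiceless consonant (*desap*, *rosdahih*, *is*); -uzu when the stem ends in a voiced consonant (*haroval*, *zempajew*, *peb*).
*ap* — final consonant /p/ (voiceless) → -imi → *apimi*.
Since the final consonant of *ligow* is /w/ (voiced), it takes -uzu, giving *ligowuzu*.

apimi, ligowuzu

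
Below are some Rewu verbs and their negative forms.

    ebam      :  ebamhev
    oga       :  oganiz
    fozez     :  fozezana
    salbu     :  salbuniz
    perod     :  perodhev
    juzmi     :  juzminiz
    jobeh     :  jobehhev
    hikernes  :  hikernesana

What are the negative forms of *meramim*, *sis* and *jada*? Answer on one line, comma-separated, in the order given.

The suffix is conditioned by the final sound: -ana when the stem ends in a sibilant (*fozez*, *hikernes*); -hev when the stem ends in a non-sibilant consonant (*ebam*, *perod*, *jobeh*); -niz when the stem ends in a vowel (*oga*, *salbu*, *juzmi*).
*meramim* — final sound /m/ (a non-sibilant consonant) → -hev → *meramimhev*.
*sis*: final sound = /s/, a sibilant → -ana → *sisana*.
The final sound of *jada* is /a/, which is a vowel, so the suffix is -niz, giving *jadaniz*.

meramimhev, sisana, jadaniz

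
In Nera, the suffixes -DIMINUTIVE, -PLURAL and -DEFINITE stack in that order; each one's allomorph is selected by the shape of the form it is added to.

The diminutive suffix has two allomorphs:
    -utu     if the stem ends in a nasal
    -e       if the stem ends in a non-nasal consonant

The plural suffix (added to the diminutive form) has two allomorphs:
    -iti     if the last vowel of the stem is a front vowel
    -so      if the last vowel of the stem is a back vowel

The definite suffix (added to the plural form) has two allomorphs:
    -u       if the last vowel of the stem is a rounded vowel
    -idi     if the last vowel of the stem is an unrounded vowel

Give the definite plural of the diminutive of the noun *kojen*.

The final consonant of *kojen* is /n/, which is a nasal, so the diminutive suffix is -utu, giving *kojenutu*.
The diminutive form *kojenutu*: last vowel = /u/, a back vowel → -so → *kojenutuso*.
The last vowel of the plural form *kojenutuso* is /o/, which is a rounded vowel, so the definite suffix is -u, giving *kojenutusou*.

kojenutusou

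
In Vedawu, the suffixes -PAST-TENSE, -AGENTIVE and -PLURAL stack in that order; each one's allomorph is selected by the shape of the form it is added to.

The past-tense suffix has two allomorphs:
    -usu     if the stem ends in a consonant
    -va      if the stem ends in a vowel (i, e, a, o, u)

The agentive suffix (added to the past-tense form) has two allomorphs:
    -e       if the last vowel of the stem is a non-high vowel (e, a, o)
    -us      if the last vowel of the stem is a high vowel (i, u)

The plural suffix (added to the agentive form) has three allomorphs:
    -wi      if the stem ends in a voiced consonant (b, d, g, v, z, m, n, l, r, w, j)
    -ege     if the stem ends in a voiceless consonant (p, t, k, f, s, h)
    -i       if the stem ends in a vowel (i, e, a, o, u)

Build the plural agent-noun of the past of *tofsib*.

tofsibusuusege

*tofsib* — final sound /b/ (a consonant) → -usu → *tofsibusu*.
The past-tense form *tofsibusu*: last vowel = /u/, a high vowel → -us → *tofsibusuus*.
Since the final sound of the agentive form *tofsibusuus* is /s/ (a voiceless consonant), it takes -ege, giving *tofsibusuusege*.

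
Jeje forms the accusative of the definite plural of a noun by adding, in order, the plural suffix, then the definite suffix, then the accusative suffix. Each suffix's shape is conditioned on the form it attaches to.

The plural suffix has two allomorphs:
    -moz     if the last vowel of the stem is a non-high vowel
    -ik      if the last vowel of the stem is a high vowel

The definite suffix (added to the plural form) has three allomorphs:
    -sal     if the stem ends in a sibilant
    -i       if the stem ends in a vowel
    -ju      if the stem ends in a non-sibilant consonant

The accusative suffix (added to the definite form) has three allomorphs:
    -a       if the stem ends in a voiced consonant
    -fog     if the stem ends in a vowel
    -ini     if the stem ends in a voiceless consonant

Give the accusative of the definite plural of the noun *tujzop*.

tujzopmozsala

The last vowel of *tujzop* is /o/, which is a non-high vowel, so the plural suffix is -moz, giving *tujzopmoz*.
The plural form *tujzopmoz* — final sound /z/ (a sibilant) → -sal → *tujzopmozsal*.
The final sound of the definite form *tujzopmozsal* is /l/, which is a voiced consonant, so the accusative suffix is -a, giving *tujzopmozsala*.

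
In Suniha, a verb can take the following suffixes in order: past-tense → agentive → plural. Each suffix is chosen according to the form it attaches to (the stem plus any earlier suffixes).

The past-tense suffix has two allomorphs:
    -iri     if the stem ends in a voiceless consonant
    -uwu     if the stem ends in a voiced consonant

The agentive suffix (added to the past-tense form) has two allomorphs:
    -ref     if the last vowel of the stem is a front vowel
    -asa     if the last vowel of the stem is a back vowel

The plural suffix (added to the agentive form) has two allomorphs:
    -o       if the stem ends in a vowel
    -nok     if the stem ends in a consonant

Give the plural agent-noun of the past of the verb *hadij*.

hadijuwuasao

The final consonant of *hadij* is /j/, which is voiced, so the past-tense suffix is -uwu, giving *hadijuwu*.
The last vowel of the past-tense form *hadijuwu* is /u/, which is a back vowel, so the agentive suffix is -asa, giving *hadijuwuasa*.
Since the final sound of the agentive form *hadijuwuasa* is /a/ (a vowel), it takes -o, giving *hadijuwuasao*.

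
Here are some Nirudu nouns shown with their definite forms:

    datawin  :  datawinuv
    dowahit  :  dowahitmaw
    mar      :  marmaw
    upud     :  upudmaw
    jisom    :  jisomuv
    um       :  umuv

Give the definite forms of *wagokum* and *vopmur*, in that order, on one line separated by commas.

The suffix is conditioned by the final consonant: -uv when the stem ends in a nasal (*datawin*, *jisom*, *um*); -maw when the stem ends in a non-nasal consonant (*dowahit*, *mar*, *upud*).
*wagokum*: final consonant = /m/, a nasal → -uv → *wagokumuv*.
The final consonant of *vopmur* is /r/, which is non-nasal, so the suffix is -maw, giving *vopmurmaw*.

wagokumuv, vopmurmaw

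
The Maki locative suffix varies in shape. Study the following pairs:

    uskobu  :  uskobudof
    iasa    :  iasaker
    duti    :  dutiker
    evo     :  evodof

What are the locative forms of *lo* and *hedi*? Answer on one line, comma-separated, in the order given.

Looking at the last vowel of each stem: -dof when the last vowel of the stem is a rounded vowel (*uskobu*, *evo*); -ker when the last vowel of the stem is an unrounded vowel (*iasa*, *duti*).
*lo* — last vowel /o/ (a rounded vowel) → -dof → *lodof*.
The last vowel of *hedi* is /i/, which is an unrounded vowel, so the suffix is -ker, giving *hediker*.

lodof, hediker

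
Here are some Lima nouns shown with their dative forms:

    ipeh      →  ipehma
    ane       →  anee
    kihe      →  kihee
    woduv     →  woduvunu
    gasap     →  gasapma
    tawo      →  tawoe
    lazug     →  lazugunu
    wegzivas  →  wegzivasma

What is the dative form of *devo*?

devoe

The pattern is voicing of the final sound: -ma when the stem ends in a voiceless consonant (*ipeh*, *gasap*, *wegzivas*); -unu when the stem ends in a voiced consonant (*woduv*, *lazug*); -e when the stem ends in a vowel (*ane*, *kihe*, *tawo*).
*devo*: final sound = /o/, a vowel → -e → *devoe*.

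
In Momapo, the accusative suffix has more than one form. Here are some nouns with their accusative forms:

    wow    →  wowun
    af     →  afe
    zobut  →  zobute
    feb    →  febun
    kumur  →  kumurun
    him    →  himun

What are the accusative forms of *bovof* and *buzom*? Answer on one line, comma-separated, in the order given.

Looking at the final consonant of each stem: -e when the stem ends in a voiceless consonant (*af*, *zobut*); -un when the stem ends in a voiced consonant (*wow*, *feb*, *kumur*, *him*).
The final consonant of *bovof* is /f/, which is voiceless, so the suffix is -e, giving *bovofe*.
*buzom* — final consonant /m/ (voiced) → -un → *buzomun*.

bovofe, buzomun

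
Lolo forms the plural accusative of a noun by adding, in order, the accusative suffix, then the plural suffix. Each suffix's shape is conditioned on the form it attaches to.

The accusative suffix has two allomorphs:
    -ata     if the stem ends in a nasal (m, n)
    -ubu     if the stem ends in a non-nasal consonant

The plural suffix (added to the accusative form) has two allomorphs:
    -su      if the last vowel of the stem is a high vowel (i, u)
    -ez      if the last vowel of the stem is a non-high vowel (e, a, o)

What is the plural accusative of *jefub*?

jefububusu

*jefub* — final consonant /b/ (non-nasal) → -ubu → *jefububu*.
The accusative form *jefububu* — last vowel /u/ (a high vowel) → -su → *jefububusu*.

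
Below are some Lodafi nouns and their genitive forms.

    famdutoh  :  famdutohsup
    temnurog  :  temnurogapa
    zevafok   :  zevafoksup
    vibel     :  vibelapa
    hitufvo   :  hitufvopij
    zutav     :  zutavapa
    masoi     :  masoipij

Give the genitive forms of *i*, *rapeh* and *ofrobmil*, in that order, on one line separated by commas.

The alternation tracks the final sound of the stem — -sup when the stem ends in a voiceless consonant (*famdutoh*, *zevafok*); -apa when the stem ends in a voiced consonant (*temnurog*, *vibel*, *zutav*); -pij when the stem ends in a vowel (*hitufvo*, *masoi*).
The final sound of *i* is /i/, which is a vowel, so the suffix is -pij, giving *ipij*.
Since the final sound of *rapeh* is /h/ (a voiceless consonant), it takes -sup, giving *rapehsup*.
*ofrobmil*: final sound = /l/, a voiced consonant → -apa → *ofrobmilapa*.

ipij, rapehsup, ofrobmilapa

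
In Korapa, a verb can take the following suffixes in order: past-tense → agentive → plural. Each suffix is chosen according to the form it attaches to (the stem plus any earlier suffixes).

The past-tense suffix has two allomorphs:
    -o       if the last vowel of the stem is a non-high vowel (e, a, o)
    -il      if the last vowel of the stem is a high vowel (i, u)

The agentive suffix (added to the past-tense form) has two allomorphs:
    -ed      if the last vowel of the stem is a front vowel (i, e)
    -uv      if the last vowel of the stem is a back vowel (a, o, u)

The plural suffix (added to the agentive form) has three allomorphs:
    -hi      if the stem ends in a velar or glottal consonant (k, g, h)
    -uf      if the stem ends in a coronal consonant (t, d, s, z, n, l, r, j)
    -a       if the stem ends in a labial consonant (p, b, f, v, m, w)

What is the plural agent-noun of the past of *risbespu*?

The last vowel of *risbespu* is /u/, which is a high vowel, so the past-tense suffix is -il, giving *risbespuil*.
The past-tense form *risbespuil*: last vowel = /i/, a front vowel → -ed → *risbespuiled*.
Since the final consonant of the agentive form *risbespuiled* is /d/ (coronal), it takes -uf, giving *risbespuileduf*.

risbespuileduf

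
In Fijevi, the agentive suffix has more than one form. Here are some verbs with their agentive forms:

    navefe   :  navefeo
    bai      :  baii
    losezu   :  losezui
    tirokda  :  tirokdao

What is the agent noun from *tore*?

Looking at the last vowel of each stem: -i when the last vowel of the stem is a high vowel (*bai*, *losezu*); -o when the last vowel of the stem is a non-high vowel (*navefe*, *tirokda*).
*tore*: last vowel = /e/, a non-high vowel → -o → *toreo*.

toreo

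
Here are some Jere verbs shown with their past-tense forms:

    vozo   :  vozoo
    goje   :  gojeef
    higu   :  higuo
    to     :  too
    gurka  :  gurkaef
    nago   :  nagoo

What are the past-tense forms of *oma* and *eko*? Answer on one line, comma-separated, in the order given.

Looking at the last vowel of each stem: -o when the last vowel of the stem is a rounded vowel (*vozo*, *higu*, *to*, *nago*); -ef when the last vowel of the stem is an unrounded vowel (*goje*, *gurka*).
Since the last vowel of *oma* is /a/ (an unrounded vowel), it takes -ef, giving *omaef*.
The last vowel of *eko* is /o/, which is a rounded vowel, so the suffix is -o, giving *ekoo*.

omaef, ekoo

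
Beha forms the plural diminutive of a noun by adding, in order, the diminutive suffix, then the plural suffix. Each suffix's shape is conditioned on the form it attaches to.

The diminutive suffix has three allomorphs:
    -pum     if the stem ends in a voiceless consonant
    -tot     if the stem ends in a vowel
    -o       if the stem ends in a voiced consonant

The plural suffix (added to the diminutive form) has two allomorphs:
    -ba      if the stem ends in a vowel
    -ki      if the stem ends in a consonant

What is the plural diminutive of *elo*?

*elo* — final sound /o/ (a vowel) → -tot → *elotot*.
The final sound of the diminutive form *elotot* is /t/, which is a consonant, so the plural suffix is -ki, giving *elototki*.

elototki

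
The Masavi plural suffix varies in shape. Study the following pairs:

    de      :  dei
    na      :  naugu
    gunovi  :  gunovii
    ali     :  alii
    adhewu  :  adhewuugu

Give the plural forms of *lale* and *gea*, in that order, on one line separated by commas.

The alternation tracks the last vowel of the stem — -i when the last vowel of the stem is a front vowel (*de*, *gunovi*, *ali*); -ugu when the last vowel of the stem is a back vowel (*na*, *adhewu*).
The last vowel of *lale* is /e/, which is a front vowel, so the suffix is -i, giving *lalei*.
*gea* — last vowel /a/ (a back vowel) → -ugu → *geaugu*.

lalei, geaugu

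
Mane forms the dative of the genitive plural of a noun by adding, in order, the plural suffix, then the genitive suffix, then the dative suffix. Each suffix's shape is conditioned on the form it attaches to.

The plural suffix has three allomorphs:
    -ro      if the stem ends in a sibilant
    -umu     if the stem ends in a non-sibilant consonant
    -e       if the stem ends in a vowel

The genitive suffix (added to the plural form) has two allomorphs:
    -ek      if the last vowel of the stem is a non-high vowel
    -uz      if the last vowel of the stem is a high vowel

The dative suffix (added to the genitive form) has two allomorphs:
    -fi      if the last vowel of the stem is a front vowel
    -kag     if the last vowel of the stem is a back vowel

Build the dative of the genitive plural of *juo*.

Since the final sound of *juo* is /o/ (a vowel), it takes -e, giving *juoe*.
Since the last vowel of the plural form *juoe* is /e/ (a non-high vowel), it takes -ek, giving *juoeek*.
The last vowel of the genitive form *juoeek* is /e/, which is a front vowel, so the dative suffix is -fi, giving *juoeekfi*.

juoeekfi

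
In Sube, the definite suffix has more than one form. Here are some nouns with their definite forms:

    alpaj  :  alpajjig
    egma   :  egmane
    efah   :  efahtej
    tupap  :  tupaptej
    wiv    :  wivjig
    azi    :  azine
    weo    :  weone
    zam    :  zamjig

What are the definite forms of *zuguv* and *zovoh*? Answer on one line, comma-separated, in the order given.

The pattern is voicing of the final sound: -tej when the stem ends in a voiceless consonant (*efah*, *tupap*); -jig when the stem ends in a voiced consonant (*alpaj*, *wiv*, *zam*); -ne when the stem ends in a vowel (*egma*, *azi*, *weo*).
Since the final sound of *zuguv* is /v/ (a voiced consonant), it takes -jig, giving *zuguvjig*.
The final sound of *zovoh* is /h/, which is a voiceless consonant, so the suffix is -tej, giving *zovohtej*.

zuguvjig, zovohtej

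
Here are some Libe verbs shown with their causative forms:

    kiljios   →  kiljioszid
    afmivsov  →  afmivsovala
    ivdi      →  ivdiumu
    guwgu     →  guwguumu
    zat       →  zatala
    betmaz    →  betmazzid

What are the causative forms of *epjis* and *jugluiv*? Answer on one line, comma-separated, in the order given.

The alternation tracks the final sound of the stem — -zid when the stem ends in a sibilant (*kiljios*, *betmaz*); -ala when the stem ends in a non-sibilant consonant (*afmivsov*, *zat*); -umu when the stem ends in a vowel (*ivdi*, *guwgu*).
Since the final sound of *epjis* is /s/ (a sibilant), it takes -zid, giving *epjiszid*.
*jugluiv*: final sound = /v/, a non-sibilant consonant → -ala → *jugluivala*.

epjiszid, jugluivala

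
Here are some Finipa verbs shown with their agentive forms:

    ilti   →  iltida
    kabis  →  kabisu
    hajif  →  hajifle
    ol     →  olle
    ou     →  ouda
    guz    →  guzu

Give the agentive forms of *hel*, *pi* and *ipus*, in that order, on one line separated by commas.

helle, pida, ipusu

The suffix is conditioned by the final sound: -u when the stem ends in a sibilant (*kabis*, *guz*); -le when the stem ends in a non-sibilant consonant (*hajif*, *ol*); -da when the stem ends in a vowel (*ilti*, *ou*).
*hel*: final sound = /l/, a non-sibilant consonant → -le → *helle*.
Since the final sound of *pi* is /i/ (a vowel), it takes -da, giving *pida*.
*ipus* — final sound /s/ (a sibilant) → -u → *ipusu*.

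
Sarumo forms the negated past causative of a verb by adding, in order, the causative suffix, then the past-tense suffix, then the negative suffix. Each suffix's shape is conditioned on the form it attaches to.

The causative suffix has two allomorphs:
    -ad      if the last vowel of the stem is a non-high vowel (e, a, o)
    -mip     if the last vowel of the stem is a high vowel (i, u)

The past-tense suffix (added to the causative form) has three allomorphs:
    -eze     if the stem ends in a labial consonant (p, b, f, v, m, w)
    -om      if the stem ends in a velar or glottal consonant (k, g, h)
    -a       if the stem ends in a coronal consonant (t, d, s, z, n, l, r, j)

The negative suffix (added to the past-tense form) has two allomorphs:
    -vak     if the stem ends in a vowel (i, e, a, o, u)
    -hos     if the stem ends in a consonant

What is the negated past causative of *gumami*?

gumamimipezevak

*gumami*: last vowel = /i/, a high vowel → -mip → *gumamimip*.
The final consonant of the causative form *gumamimip* is /p/, which is labial, so the past-tense suffix is -eze, giving *gumamimipeze*.
The final sound of the past-tense form *gumamimipeze* is /e/, which is a vowel, so the negative suffix is -vak, giving *gumamimipezevak*.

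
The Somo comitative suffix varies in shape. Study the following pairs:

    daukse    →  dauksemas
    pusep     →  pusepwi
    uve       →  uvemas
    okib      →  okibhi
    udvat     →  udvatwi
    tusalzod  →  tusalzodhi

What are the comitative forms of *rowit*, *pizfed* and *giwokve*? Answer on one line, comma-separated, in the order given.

rowitwi, pizfedhi, giwokvemas

Looking at the final sound of each stem: -wi when the stem ends in a voiceless consonant (*pusep*, *udvat*); -hi when the stem ends in a voiced consonant (*okib*, *tusalzod*); -mas when the stem ends in a vowel (*daukse*, *uve*).
The final sound of *rowit* is /t/, which is a voiceless consonant, so the suffix is -wi, giving *rowitwi*.
*pizfed* — final sound /d/ (a voiced consonant) → -hi → *pizfedhi*.
*giwokve*: final sound = /e/, a vowel → -mas → *giwokvemas*.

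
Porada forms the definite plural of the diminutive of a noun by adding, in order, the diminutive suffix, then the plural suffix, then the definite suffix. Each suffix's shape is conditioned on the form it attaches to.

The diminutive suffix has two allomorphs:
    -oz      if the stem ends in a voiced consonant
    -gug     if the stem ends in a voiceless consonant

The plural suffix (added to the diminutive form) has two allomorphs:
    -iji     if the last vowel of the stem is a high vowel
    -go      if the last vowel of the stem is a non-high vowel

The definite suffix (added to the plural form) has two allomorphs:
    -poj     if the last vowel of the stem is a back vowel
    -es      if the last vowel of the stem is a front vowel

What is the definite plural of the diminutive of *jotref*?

jotrefgugijies

The final consonant of *jotref* is /f/, which is voiceless, so the diminutive suffix is -gug, giving *jotrefgug*.
The last vowel of the diminutive form *jotrefgug* is /u/, which is a high vowel, so the plural suffix is -iji, giving *jotrefgugiji*.
The plural form *jotrefgugiji* — last vowel /i/ (a front vowel) → -es → *jotrefgugijies*.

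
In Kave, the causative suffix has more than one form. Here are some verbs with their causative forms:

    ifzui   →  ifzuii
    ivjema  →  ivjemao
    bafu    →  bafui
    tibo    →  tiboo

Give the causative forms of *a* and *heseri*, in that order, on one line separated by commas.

ao, heserii

The suffix is conditioned by the last vowel: -i when the last vowel of the stem is a high vowel (*ifzui*, *bafu*); -o when the last vowel of the stem is a non-high vowel (*ivjema*, *tibo*).
*a* — last vowel /a/ (a non-high vowel) → -o → *ao*.
Since the last vowel of *heseri* is /i/ (a high vowel), it takes -i, giving *heserii*.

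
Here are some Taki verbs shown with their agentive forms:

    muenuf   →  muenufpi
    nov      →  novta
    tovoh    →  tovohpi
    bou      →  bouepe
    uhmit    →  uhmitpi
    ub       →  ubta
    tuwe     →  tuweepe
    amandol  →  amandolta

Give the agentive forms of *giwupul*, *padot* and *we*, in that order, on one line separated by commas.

giwupulta, padotpi, weepe

The alternation tracks the final sound of the stem — -pi when the stem ends in a voiceless consonant (*muenuf*, *tovoh*, *uhmit*); -ta when the stem ends in a voiced consonant (*nov*, *ub*, *amandol*); -epe when the stem ends in a vowel (*bou*, *tuwe*).
Since the final sound of *giwupul* is /l/ (a voiced consonant), it takes -ta, giving *giwupulta*.
The final sound of *padot* is /t/, which is a voiceless consonant, so the suffix is -pi, giving *padotpi*.
The final sound of *we* is /e/, which is a vowel, so the suffix is -epe, giving *weepe*.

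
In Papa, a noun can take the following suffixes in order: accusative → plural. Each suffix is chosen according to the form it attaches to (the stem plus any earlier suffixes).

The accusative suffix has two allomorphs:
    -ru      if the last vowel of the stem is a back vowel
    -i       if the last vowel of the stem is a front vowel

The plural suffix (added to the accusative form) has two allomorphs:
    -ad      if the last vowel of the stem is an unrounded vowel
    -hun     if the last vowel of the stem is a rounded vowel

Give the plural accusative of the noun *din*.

*din*: last vowel = /i/, a front vowel → -i → *dini*.
The accusative form *dini*: last vowel = /i/, an unrounded vowel → -ad → *diniad*.

diniad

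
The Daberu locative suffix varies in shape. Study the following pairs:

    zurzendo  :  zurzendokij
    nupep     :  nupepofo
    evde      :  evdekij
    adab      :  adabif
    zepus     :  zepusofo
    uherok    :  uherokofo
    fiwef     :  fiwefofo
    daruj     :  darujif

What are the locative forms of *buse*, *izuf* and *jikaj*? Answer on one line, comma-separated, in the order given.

busekij, izufofo, jikajif

The pattern is voicing of the final sound: -ofo when the stem ends in a voiceless consonant (*nupep*, *zepus*, *uherok*, *fiwef*); -if when the stem ends in a voiced consonant (*adab*, *daruj*); -kij when the stem ends in a vowel (*zurzendo*, *evde*).
*buse*: final sound = /e/, a vowel → -kij → *busekij*.
Since the final sound of *izuf* is /f/ (a voiceless consonant), it takes -ofo, giving *izufofo*.
*jikaj* — final sound /j/ (a voiced consonant) → -if → *jikajif*.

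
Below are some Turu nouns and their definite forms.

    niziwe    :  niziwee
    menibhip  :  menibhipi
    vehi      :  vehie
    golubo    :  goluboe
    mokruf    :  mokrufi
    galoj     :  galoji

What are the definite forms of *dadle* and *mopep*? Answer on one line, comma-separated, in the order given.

dadlee, mopepi

The suffix is conditioned by the final sound: -i when the stem ends in a consonant (*menibhip*, *mokruf*, *galoj*); -e when the stem ends in a vowel (*niziwe*, *vehi*, *golubo*).
*dadle* — final sound /e/ (a vowel) → -e → *dadlee*.
Since the final sound of *mopep* is /p/ (a consonant), it takes -i, giving *mopepi*.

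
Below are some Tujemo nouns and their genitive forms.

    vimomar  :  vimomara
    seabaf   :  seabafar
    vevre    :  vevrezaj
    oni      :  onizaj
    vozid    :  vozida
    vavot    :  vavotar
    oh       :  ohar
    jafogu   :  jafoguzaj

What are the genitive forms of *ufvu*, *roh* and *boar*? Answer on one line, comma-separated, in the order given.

The suffix is conditioned by the final sound: -ar when the stem ends in a voiceless consonant (*seabaf*, *vavot*, *oh*); -a when the stem ends in a voiced consonant (*vimomar*, *vozid*); -zaj when the stem ends in a vowel (*vevre*, *oni*, *jafogu*).
*ufvu*: final sound = /u/, a vowel → -zaj → *ufvuzaj*.
*roh* — final sound /h/ (a voiceless consonant) → -ar → *rohar*.
The final sound of *boar* is /r/, which is a voiced consonant, so the suffix is -a, giving *boara*.

ufvuzaj, rohar, boara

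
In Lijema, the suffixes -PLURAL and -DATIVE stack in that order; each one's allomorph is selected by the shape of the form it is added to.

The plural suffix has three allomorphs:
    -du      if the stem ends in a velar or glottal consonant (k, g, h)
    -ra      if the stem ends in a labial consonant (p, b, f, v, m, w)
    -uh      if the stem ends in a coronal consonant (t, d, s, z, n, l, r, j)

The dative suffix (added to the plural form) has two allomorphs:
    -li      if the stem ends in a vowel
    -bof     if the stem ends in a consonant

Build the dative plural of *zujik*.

Since the final consonant of *zujik* is /k/ (velar/glottal), it takes -du, giving *zujikdu*.
Since the final sound of the plural form *zujikdu* is /u/ (a vowel), it takes -li, giving *zujikduli*.

zujikduli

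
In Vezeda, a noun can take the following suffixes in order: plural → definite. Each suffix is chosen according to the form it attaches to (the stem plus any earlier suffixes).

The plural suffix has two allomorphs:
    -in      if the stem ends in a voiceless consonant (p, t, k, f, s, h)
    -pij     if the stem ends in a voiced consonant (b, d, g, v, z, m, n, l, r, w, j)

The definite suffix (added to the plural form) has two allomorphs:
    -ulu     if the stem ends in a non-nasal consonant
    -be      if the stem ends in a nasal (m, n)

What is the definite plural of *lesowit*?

Since the final consonant of *lesowit* is /t/ (voiceless), it takes -in, giving *lesowitin*.
The final consonant of the plural form *lesowitin* is /n/, which is a nasal, so the definite suffix is -be, giving *lesowitinbe*.

lesowitinbe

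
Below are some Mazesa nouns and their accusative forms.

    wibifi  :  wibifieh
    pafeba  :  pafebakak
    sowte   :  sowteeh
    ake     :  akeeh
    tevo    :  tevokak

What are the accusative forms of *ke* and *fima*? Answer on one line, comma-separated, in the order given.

keeh, fimakak

The pattern is front/back vowel harmony: -eh when the last vowel of the stem is a front vowel (*wibifi*, *sowte*, *ake*); -kak when the last vowel of the stem is a back vowel (*pafeba*, *tevo*).
*ke* — last vowel /e/ (a front vowel) → -eh → *keeh*.
Since the last vowel of *fima* is /a/ (a back vowel), it takes -kak, giving *fimakak*.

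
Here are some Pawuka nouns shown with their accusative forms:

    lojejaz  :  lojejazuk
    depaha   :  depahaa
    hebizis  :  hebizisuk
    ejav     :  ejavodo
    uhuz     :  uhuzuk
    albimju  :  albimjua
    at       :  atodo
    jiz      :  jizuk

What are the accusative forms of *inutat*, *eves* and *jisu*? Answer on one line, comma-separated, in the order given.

inutatodo, evesuk, jisua

Looking at the final sound of each stem: -uk when the stem ends in a sibilant (*lojejaz*, *hebizis*, *uhuz*, *jiz*); -odo when the stem ends in a non-sibilant consonant (*ejav*, *at*); -a when the stem ends in a vowel (*depaha*, *albimju*).
*inutat*: final sound = /t/, a non-sibilant consonant → -odo → *inutatodo*.
*eves*: final sound = /s/, a sibilant → -uk → *evesuk*.
The final sound of *jisu* is /u/, which is a vowel, so the suffix is -a, giving *jisua*.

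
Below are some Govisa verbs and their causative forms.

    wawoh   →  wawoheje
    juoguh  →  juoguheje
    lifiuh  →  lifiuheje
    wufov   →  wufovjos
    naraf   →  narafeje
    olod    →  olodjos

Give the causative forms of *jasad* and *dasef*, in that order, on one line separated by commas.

The pattern is voicing of the final consonant: -eje when the stem ends in a voiceless consonant (*wawoh*, *juoguh*, *lifiuh*, *naraf*); -jos when the stem ends in a voiced consonant (*wufov*, *olod*).
*jasad*: final consonant = /d/, voiced → -jos → *jasadjos*.
*dasef*: final consonant = /f/, voiceless → -eje → *dasefeje*.

jasadjos, dasefeje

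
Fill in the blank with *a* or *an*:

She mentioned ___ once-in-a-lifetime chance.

a

The indefinite article is chosen by the initial *sound* of the following word, not its spelling.
*once-in-a-lifetime* begins with the sound /wʌ/ (*once* pronounced with initial /w/) — a consonant sound.
So the article is *a*: She mentioned a once-in-a-lifetime chance.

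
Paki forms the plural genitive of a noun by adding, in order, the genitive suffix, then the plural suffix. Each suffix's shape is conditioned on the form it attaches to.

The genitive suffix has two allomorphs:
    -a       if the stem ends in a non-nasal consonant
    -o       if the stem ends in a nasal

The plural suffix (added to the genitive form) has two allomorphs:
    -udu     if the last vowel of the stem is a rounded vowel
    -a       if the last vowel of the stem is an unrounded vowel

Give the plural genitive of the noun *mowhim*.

The final consonant of *mowhim* is /m/, which is a nasal, so the genitive suffix is -o, giving *mowhimo*.
The genitive form *mowhimo* — last vowel /o/ (a rounded vowel) → -udu → *mowhimoudu*.

mowhimoudu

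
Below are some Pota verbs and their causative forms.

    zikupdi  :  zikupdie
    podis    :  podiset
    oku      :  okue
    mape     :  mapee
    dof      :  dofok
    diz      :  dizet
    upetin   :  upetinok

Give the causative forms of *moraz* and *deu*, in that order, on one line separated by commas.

morazet, deue

The suffix is conditioned by the final sound: -et when the stem ends in a sibilant (*podis*, *diz*); -ok when the stem ends in a non-sibilant consonant (*dof*, *upetin*); -e when the stem ends in a vowel (*zikupdi*, *oku*, *mape*).
*moraz*: final sound = /z/, a sibilant → -et → *morazet*.
Since the final sound of *deu* is /u/ (a vowel), it takes -e, giving *deue*.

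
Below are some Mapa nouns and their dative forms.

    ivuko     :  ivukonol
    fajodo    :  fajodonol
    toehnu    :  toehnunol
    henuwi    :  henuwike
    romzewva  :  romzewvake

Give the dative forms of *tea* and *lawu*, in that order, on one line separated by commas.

teake, lawunol

The pattern is rounding harmony: -nol when the last vowel of the stem is a rounded vowel (*ivuko*, *fajodo*, *toehnu*); -ke when the last vowel of the stem is an unrounded vowel (*henuwi*, *romzewva*).
*tea* — last vowel /a/ (an unrounded vowel) → -ke → *teake*.
*lawu*: last vowel = /u/, a rounded vowel → -nol → *lawunol*.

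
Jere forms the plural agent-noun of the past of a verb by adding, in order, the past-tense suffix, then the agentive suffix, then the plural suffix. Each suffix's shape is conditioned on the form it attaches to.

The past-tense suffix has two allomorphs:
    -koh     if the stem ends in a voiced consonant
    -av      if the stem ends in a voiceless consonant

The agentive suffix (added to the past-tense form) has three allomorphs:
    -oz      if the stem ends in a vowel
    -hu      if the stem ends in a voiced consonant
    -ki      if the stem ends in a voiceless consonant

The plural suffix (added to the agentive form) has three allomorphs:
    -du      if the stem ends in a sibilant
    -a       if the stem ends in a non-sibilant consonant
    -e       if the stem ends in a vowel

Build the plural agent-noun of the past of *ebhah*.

Since the final consonant of *ebhah* is /h/ (voiceless), it takes -av, giving *ebhahav*.
Since the final sound of the past-tense form *ebhahav* is /v/ (a voiced consonant), it takes -hu, giving *ebhahavhu*.
Since the final sound of the agentive form *ebhahavhu* is /u/ (a vowel), it takes -e, giving *ebhahavhue*.

ebhahavhue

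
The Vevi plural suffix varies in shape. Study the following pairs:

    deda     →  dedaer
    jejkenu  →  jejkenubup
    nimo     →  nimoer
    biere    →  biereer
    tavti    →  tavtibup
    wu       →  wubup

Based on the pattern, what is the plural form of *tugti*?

Looking at the last vowel of each stem: -bup when the last vowel of the stem is a high vowel (*jejkenu*, *tavti*, *wu*); -er when the last vowel of the stem is a non-high vowel (*deda*, *nimo*, *biere*).
The last vowel of *tugti* is /i/, which is a high vowel, so the suffix is -bup, giving *tugtibup*.

tugtibup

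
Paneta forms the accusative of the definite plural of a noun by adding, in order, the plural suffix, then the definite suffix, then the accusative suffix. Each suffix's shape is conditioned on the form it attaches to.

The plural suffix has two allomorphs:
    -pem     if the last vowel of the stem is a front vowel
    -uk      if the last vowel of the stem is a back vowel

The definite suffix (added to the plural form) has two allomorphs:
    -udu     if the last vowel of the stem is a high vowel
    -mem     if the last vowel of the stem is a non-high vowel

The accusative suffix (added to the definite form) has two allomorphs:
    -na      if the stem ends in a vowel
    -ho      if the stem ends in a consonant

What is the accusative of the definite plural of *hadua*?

haduaukuduna

*hadua* — last vowel /a/ (a back vowel) → -uk → *haduauk*.
The plural form *haduauk*: last vowel = /u/, a high vowel → -udu → *haduaukudu*.
Since the final sound of the definite form *haduaukudu* is /u/ (a vowel), it takes -na, giving *haduaukuduna*.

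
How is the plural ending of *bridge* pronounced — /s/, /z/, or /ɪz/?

/ɪz/

The stem *bridge* ends in a sibilant (/s, z, ʃ, ʒ, tʃ, dʒ/).
The plural suffix surfaces as /ɪz/ after sibilants, /s/ after other voiceless consonants, and /z/ after other voiced sounds.
So the plural -s on *bridge* is pronounced /ɪz/.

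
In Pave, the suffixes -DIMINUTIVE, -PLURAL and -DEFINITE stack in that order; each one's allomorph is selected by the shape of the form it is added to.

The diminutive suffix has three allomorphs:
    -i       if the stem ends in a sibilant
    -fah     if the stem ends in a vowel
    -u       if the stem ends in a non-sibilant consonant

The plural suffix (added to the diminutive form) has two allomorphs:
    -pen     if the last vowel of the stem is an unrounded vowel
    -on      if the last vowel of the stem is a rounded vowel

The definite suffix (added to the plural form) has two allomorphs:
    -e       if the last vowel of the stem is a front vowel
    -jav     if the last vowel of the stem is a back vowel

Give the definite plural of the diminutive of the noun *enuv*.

*enuv* — final sound /v/ (a non-sibilant consonant) → -u → *enuvu*.
The diminutive form *enuvu* — last vowel /u/ (a rounded vowel) → -on → *enuvuon*.
The last vowel of the plural form *enuvuon* is /o/, which is a back vowel, so the definite suffix is -jav, giving *enuvuonjav*.

enuvuonjav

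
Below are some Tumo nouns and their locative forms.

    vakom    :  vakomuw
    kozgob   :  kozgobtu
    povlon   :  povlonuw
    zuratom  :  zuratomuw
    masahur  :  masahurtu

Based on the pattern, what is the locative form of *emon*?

emonuw

The pattern is nasality of the final consonant: -uw when the stem ends in a nasal (*vakom*, *povlon*, *zuratom*); -tu when the stem ends in a non-nasal consonant (*kozgob*, *masahur*).
*emon*: final consonant = /n/, a nasal → -uw → *emonuw*.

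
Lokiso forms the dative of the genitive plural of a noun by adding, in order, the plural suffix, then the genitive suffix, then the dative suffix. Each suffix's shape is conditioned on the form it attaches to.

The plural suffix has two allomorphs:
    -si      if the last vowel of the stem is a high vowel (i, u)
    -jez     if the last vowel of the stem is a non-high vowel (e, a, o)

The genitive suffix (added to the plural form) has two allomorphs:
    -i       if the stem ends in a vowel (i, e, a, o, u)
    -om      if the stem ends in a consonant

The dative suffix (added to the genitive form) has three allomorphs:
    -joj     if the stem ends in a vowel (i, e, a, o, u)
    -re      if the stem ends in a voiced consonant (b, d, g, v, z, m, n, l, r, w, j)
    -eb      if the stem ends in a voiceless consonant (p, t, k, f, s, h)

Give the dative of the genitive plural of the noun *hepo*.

*hepo* — last vowel /o/ (a non-high vowel) → -jez → *hepojez*.
The plural form *hepojez*: final sound = /z/, a consonant → -om → *hepojezom*.
The genitive form *hepojezom*: final sound = /m/, a voiced consonant → -re → *hepojezomre*.

hepojezomre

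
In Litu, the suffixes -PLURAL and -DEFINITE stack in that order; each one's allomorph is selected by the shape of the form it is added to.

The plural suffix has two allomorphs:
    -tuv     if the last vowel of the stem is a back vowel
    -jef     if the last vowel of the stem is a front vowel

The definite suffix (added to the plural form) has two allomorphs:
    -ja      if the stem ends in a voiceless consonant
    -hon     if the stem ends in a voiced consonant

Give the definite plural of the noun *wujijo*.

wujijotuvhon

*wujijo* — last vowel /o/ (a back vowel) → -tuv → *wujijotuv*.
The final consonant of the plural form *wujijotuv* is /v/, which is voiced, so the definite suffix is -hon, giving *wujijotuvhon*.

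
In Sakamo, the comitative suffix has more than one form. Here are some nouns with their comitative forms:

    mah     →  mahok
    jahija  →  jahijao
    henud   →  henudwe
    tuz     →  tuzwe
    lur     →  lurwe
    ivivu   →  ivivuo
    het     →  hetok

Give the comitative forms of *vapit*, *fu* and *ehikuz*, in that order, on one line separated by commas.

vapitok, fuo, ehikuzwe

The alternation tracks the final sound of the stem — -ok when the stem ends in a voiceless consonant (*mah*, *het*); -we when the stem ends in a voiced consonant (*henud*, *tuz*, *lur*); -o when the stem ends in a vowel (*jahija*, *ivivu*).
The final sound of *vapit* is /t/, which is a voiceless consonant, so the suffix is -ok, giving *vapitok*.
Since the final sound of *fu* is /u/ (a vowel), it takes -o, giving *fuo*.
Since the final sound of *ehikuz* is /z/ (a voiced consonant), it takes -we, giving *ehikuzwe*.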